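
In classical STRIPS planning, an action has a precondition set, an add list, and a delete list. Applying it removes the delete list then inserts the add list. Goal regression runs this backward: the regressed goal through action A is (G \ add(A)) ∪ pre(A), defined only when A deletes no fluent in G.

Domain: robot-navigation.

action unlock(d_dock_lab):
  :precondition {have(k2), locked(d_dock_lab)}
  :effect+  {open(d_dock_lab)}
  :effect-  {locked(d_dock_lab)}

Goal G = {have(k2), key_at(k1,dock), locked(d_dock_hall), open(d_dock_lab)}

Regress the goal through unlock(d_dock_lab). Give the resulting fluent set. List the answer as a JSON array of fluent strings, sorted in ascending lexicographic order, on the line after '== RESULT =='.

Compute (G \ add) ∪ pre:
  G ∩ del = {}  (empty — regression defined)
  G \ add = {have(k2), key_at(k1,dock), locked(d_dock_hall), open(d_dock_lab)} \ {open(d_dock_lab)} = {have(k2), key_at(k1,dock), locked(d_dock_hall)}
  ∪ pre   = {have(k2), key_at(k1,dock), locked(d_dock_hall)} ∪ {have(k2), locked(d_dock_lab)}
          = {have(k2), key_at(k1,dock), locked(d_dock_hall), locked(d_dock_lab)}

== RESULT ==
["have(k2)", "key_at(k1,dock)", "locked(d_dock_hall)", "locked(d_dock_lab)"]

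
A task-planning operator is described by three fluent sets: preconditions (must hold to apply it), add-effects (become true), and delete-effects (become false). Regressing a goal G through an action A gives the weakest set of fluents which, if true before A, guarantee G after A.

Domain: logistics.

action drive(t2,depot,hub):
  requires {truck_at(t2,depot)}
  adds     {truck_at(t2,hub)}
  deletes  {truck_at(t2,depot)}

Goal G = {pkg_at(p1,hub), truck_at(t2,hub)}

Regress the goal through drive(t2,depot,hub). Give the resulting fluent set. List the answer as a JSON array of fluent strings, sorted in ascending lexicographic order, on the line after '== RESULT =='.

Compute (G \ add) ∪ pre:
  G ∩ del = {}  (empty — regression defined)
  G \ add = {pkg_at(p1,hub), truck_at(t2,hub)} \ {truck_at(t2,hub)} = {pkg_at(p1,hub)}
  ∪ pre   = {pkg_at(p1,hub)} ∪ {truck_at(t2,depot)}
          = {pkg_at(p1,hub), truck_at(t2,depot)}

== RESULT ==
["pkg_at(p1,hub)", "truck_at(t2,depot)"]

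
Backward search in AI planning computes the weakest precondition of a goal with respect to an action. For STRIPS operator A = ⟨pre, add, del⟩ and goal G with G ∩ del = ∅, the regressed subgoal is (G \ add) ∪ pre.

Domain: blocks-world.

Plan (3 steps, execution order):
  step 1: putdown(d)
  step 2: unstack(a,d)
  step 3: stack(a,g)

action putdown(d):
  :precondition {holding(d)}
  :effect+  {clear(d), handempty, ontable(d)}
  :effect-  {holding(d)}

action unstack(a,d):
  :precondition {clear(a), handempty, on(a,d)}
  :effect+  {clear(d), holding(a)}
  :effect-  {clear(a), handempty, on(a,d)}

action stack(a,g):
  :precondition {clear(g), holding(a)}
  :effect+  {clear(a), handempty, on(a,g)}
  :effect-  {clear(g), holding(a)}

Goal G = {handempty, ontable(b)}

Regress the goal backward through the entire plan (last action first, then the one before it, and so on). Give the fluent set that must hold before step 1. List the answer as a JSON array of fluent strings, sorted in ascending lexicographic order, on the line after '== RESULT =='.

Regress step by step:
  through step 3 (stack(a,g)): drop {handempty}, keep {ontable(b)}, require {clear(g), holding(a)}
    → {clear(g), holding(a), ontable(b)}
  through step 2 (unstack(a,d)): drop {holding(a)}, keep {clear(g), ontable(b)}, require {clear(a), handempty, on(a,d)}
    → {clear(a), clear(g), handempty, on(a,d), ontable(b)}
  through step 1 (putdown(d)): drop {handempty}, keep {clear(a), clear(g), on(a,d), ontable(b)}, require {holding(d)}
    → {clear(a), clear(g), holding(d), on(a,d), ontable(b)}

== RESULT ==
["clear(a)", "clear(g)", "holding(d)", "on(a,d)", "ontable(b)"]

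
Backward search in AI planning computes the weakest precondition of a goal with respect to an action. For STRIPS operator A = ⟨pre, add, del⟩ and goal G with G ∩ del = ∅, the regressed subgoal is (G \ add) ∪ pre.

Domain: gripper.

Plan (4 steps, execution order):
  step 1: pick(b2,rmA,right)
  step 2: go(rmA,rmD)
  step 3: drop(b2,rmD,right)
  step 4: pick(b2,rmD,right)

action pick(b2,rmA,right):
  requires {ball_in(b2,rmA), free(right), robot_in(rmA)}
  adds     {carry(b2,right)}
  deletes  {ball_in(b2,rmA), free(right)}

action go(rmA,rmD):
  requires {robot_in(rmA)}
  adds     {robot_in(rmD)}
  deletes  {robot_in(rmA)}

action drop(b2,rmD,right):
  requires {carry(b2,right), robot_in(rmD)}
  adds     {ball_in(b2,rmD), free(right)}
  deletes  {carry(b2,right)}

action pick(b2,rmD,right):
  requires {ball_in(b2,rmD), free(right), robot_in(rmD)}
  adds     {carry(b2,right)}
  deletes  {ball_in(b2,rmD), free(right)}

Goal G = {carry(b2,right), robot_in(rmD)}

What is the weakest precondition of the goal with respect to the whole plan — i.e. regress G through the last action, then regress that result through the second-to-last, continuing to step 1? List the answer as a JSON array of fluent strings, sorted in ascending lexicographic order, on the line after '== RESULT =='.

Regress step by step:
  through step 4 (pick(b2,rmD,right)): drop {carry(b2,right)}, keep {robot_in(rmD)}, require {ball_in(b2,rmD), free(right), robot_in(rmD)}
    → {ball_in(b2,rmD), free(right), robot_in(rmD)}
  through step 3 (drop(b2,rmD,right)): drop {ball_in(b2,rmD), free(right)}, keep {robot_in(rmD)}, require {carry(b2,right), robot_in(rmD)}
    → {carry(b2,right), robot_in(rmD)}
  through step 2 (go(rmA,rmD)): drop {robot_in(rmD)}, keep {carry(b2,right)}, require {robot_in(rmA)}
    → {carry(b2,right), robot_in(rmA)}
  through step 1 (pick(b2,rmA,right)): drop {carry(b2,right)}, keep {robot_in(rmA)}, require {ball_in(b2,rmA), free(right), robot_in(rmA)}
    → {ball_in(b2,rmA), free(right), robot_in(rmA)}

== RESULT ==
["ball_in(b2,rmA)", "free(right)", "robot_in(rmA)"]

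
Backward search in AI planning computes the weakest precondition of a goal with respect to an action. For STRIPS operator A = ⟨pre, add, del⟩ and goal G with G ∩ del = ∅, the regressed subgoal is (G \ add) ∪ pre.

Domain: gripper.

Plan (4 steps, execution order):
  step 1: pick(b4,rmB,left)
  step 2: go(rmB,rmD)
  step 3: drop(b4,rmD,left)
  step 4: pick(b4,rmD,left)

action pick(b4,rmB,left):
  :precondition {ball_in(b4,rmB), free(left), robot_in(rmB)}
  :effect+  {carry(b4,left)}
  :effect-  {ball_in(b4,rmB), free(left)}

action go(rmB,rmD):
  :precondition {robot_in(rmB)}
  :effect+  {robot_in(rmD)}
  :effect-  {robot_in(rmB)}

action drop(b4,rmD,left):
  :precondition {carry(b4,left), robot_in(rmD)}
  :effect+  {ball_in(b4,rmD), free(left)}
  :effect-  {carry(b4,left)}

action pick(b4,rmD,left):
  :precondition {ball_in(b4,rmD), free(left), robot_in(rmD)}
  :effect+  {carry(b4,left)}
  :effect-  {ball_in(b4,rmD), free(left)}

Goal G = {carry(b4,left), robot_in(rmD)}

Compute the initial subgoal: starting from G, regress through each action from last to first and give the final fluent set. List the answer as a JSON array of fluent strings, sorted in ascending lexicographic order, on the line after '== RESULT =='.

Work backward from the goal:
  through step 4 (pick(b4,rmD,left)): drop {carry(b4,left)}, keep {robot_in(rmD)}, require {ball_in(b4,rmD), free(left), robot_in(rmD)}
    → {ball_in(b4,rmD), free(left), robot_in(rmD)}
  through step 3 (drop(b4,rmD,left)): drop {ball_in(b4,rmD), free(left)}, keep {robot_in(rmD)}, require {carry(b4,left), robot_in(rmD)}
    → {carry(b4,left), robot_in(rmD)}
  through step 2 (go(rmB,rmD)): drop {robot_in(rmD)}, keep {carry(b4,left)}, require {robot_in(rmB)}
    → {carry(b4,left), robot_in(rmB)}
  through step 1 (pick(b4,rmB,left)): drop {carry(b4,left)}, keep {robot_in(rmB)}, require {ball_in(b4,rmB), free(left), robot_in(rmB)}
    → {ball_in(b4,rmB), free(left), robot_in(rmB)}

== RESULT ==
["ball_in(b4,rmB)", "free(left)", "robot_in(rmB)"]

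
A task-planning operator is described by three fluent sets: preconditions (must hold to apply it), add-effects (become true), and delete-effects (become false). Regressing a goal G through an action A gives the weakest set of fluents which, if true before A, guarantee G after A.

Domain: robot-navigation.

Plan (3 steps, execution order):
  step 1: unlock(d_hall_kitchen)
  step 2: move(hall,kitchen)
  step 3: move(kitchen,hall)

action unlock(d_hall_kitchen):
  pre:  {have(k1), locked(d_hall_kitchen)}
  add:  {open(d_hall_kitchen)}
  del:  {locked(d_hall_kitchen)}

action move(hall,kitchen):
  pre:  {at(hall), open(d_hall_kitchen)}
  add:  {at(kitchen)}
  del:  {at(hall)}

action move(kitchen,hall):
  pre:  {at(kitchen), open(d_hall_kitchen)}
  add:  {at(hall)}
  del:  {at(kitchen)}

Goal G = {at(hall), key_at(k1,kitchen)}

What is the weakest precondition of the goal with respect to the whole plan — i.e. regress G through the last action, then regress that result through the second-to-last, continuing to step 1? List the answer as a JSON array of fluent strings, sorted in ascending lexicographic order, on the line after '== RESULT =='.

Regress step by step:
  through step 3 (move(kitchen,hall)): drop {at(hall)}, keep {key_at(k1,kitchen)}, require {at(kitchen), open(d_hall_kitchen)}
    → {at(kitchen), key_at(k1,kitchen), open(d_hall_kitchen)}
  through step 2 (move(hall,kitchen)): drop {at(kitchen)}, keep {key_at(k1,kitchen), open(d_hall_kitchen)}, require {at(hall), open(d_hall_kitchen)}
    → {at(hall), key_at(k1,kitchen), open(d_hall_kitchen)}
  through step 1 (unlock(d_hall_kitchen)): drop {open(d_hall_kitchen)}, keep {at(hall), key_at(k1,kitchen)}, require {have(k1), locked(d_hall_kitchen)}
    → {at(hall), have(k1), key_at(k1,kitchen), locked(d_hall_kitchen)}

== RESULT ==
["at(hall)", "have(k1)", "key_at(k1,kitchen)", "locked(d_hall_kitchen)"]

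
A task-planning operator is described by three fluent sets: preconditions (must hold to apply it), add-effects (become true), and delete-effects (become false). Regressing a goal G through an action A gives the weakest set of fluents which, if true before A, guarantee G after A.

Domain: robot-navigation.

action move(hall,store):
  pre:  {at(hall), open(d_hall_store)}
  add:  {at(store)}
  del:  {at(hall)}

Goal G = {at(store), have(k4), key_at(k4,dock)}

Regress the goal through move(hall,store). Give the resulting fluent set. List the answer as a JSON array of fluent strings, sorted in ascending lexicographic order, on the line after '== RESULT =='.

Compute (G \ add) ∪ pre:
  G ∩ del = {}  (empty — regression defined)
  G \ add = {at(store), have(k4), key_at(k4,dock)} \ {at(store)} = {have(k4), key_at(k4,dock)}
  ∪ pre   = {have(k4), key_at(k4,dock)} ∪ {at(hall), open(d_hall_store)}
          = {at(hall), have(k4), key_at(k4,dock), open(d_hall_store)}

== RESULT ==
["at(hall)", "have(k4)", "key_at(k4,dock)", "open(d_hall_store)"]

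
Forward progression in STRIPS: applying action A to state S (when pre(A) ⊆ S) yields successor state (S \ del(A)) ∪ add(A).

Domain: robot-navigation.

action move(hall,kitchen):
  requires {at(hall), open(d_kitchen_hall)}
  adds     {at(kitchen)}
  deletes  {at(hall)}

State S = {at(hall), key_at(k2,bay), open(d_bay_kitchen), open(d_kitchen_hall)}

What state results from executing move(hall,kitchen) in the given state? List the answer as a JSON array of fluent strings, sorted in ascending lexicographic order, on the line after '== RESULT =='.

Progress:
  pre ⊆ S: {at(hall), open(d_kitchen_hall)} ⊆ S  — applicable
  S \ del = {key_at(k2,bay), open(d_bay_kitchen), open(d_kitchen_hall)}
  ∪ add   = {at(kitchen), key_at(k2,bay), open(d_bay_kitchen), open(d_kitchen_hall)}

== RESULT ==
["at(kitchen)", "key_at(k2,bay)", "open(d_bay_kitchen)", "open(d_kitchen_hall)"]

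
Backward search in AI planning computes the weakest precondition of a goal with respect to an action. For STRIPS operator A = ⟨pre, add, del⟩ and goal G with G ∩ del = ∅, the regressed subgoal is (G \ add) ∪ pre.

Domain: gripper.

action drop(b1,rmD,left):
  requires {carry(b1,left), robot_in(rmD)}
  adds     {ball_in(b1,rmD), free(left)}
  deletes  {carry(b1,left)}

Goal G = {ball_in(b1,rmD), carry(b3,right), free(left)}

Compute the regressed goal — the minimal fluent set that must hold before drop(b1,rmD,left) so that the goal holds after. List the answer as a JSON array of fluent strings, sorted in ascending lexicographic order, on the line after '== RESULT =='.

Compute (G \ add) ∪ pre:
  G ∩ del = {}  (empty — regression defined)
  G \ add = {ball_in(b1,rmD), carry(b3,right), free(left)} \ {ball_in(b1,rmD), free(left)} = {carry(b3,right)}
  ∪ pre   = {carry(b3,right)} ∪ {carry(b1,left), robot_in(rmD)}
          = {carry(b1,left), carry(b3,right), robot_in(rmD)}

== RESULT ==
["carry(b1,left)", "carry(b3,right)", "robot_in(rmD)"]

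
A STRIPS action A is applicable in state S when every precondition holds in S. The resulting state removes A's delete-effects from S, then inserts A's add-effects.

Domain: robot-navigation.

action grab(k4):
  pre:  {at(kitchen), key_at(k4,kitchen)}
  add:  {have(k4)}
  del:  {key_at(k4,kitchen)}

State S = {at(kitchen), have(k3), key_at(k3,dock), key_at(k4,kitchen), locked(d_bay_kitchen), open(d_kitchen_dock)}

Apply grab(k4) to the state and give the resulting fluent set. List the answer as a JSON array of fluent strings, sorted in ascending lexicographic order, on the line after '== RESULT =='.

Progress:
  pre ⊆ S: {at(kitchen), key_at(k4,kitchen)} ⊆ S  — applicable
  S \ del = {at(kitchen), have(k3), key_at(k3,dock), locked(d_bay_kitchen), open(d_kitchen_dock)}
  ∪ add   = {at(kitchen), have(k3), have(k4), key_at(k3,dock), locked(d_bay_kitchen), open(d_kitchen_dock)}

== RESULT ==
["at(kitchen)", "have(k3)", "have(k4)", "key_at(k3,dock)", "locked(d_bay_kitchen)", "open(d_kitchen_dock)"]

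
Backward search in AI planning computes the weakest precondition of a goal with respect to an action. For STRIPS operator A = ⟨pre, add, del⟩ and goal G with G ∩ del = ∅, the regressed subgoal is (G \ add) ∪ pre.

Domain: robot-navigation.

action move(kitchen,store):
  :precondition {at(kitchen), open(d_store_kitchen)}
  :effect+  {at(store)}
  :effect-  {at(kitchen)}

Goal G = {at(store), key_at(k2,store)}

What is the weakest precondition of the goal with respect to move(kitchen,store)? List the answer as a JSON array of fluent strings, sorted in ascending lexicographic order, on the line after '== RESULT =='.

Regress:
  G ∩ del = {}  (empty — regression defined)
  G \ add = {at(store), key_at(k2,store)} \ {at(store)} = {key_at(k2,store)}
  ∪ pre   = {key_at(k2,store)} ∪ {at(kitchen), open(d_store_kitchen)}
          = {at(kitchen), key_at(k2,store), open(d_store_kitchen)}

== RESULT ==
["at(kitchen)", "key_at(k2,store)", "open(d_store_kitchen)"]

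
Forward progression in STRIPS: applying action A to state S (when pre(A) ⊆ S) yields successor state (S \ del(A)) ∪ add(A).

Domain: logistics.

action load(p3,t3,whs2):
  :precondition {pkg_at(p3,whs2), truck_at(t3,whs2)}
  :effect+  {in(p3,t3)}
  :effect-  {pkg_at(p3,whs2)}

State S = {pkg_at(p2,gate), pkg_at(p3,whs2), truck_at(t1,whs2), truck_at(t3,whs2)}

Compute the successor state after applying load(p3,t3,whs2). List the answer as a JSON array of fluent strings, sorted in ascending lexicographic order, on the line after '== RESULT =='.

Compute (S \ del) ∪ add:
  pre ⊆ S: {pkg_at(p3,whs2), truck_at(t3,whs2)} ⊆ S  — applicable
  S \ del = {pkg_at(p2,gate), truck_at(t1,whs2), truck_at(t3,whs2)}
  ∪ add   = {in(p3,t3), pkg_at(p2,gate), truck_at(t1,whs2), truck_at(t3,whs2)}

== RESULT ==
["in(p3,t3)", "pkg_at(p2,gate)", "truck_at(t1,whs2)", "truck_at(t3,whs2)"]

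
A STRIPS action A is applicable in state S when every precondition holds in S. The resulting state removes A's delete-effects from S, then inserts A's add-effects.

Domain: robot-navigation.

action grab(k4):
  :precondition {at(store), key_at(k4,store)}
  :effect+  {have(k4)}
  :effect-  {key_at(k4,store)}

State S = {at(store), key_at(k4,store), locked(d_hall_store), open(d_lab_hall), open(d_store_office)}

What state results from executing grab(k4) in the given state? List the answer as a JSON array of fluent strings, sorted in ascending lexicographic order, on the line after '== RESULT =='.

Compute (S \ del) ∪ add:
  pre ⊆ S: {at(store), key_at(k4,store)} ⊆ S  — applicable
  S \ del = {at(store), locked(d_hall_store), open(d_lab_hall), open(d_store_office)}
  ∪ add   = {at(store), have(k4), locked(d_hall_store), open(d_lab_hall), open(d_store_office)}

== RESULT ==
["at(store)", "have(k4)", "locked(d_hall_store)", "open(d_lab_hall)", "open(d_store_office)"]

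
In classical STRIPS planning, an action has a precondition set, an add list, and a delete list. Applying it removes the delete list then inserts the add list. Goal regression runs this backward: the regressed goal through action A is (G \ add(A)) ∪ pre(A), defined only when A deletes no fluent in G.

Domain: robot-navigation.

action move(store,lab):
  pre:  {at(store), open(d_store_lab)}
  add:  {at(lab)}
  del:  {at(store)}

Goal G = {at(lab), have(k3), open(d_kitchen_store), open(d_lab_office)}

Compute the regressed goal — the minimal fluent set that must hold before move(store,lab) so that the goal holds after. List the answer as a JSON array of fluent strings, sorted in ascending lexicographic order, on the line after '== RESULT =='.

Compute (G \ add) ∪ pre:
  G ∩ del = {}  (empty — regression defined)
  G \ add = {at(lab), have(k3), open(d_kitchen_store), open(d_lab_office)} \ {at(lab)} = {have(k3), open(d_kitchen_store), open(d_lab_office)}
  ∪ pre   = {have(k3), open(d_kitchen_store), open(d_lab_office)} ∪ {at(store), open(d_store_lab)}
          = {at(store), have(k3), open(d_kitchen_store), open(d_lab_office), open(d_store_lab)}

== RESULT ==
["at(store)", "have(k3)", "open(d_kitchen_store)", "open(d_lab_office)", "open(d_store_lab)"]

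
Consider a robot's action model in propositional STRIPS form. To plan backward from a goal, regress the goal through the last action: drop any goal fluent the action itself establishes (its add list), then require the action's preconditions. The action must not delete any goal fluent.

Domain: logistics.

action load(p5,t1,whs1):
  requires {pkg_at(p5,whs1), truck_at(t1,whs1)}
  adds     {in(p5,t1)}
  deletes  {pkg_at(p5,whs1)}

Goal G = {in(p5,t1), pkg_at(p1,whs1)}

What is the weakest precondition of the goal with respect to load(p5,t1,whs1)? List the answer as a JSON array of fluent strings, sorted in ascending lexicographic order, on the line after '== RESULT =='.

Regress:
  G ∩ del = {}  (empty — regression defined)
  G \ add = {in(p5,t1), pkg_at(p1,whs1)} \ {in(p5,t1)} = {pkg_at(p1,whs1)}
  ∪ pre   = {pkg_at(p1,whs1)} ∪ {pkg_at(p5,whs1), truck_at(t1,whs1)}
          = {pkg_at(p1,whs1), pkg_at(p5,whs1), truck_at(t1,whs1)}

== RESULT ==
["pkg_at(p1,whs1)", "pkg_at(p5,whs1)", "truck_at(t1,whs1)"]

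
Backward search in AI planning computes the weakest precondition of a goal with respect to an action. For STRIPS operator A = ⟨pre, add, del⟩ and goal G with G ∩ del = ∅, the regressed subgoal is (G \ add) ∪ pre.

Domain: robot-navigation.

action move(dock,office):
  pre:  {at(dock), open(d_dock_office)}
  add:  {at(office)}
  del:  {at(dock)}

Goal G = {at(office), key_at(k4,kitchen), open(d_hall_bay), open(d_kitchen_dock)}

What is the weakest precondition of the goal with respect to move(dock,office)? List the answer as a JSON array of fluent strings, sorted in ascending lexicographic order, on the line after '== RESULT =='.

Compute (G \ add) ∪ pre:
  G ∩ del = {}  (empty — regression defined)
  G \ add = {at(office), key_at(k4,kitchen), open(d_hall_bay), open(d_kitchen_dock)} \ {at(office)} = {key_at(k4,kitchen), open(d_hall_bay), open(d_kitchen_dock)}
  ∪ pre   = {key_at(k4,kitchen), open(d_hall_bay), open(d_kitchen_dock)} ∪ {at(dock), open(d_dock_office)}
          = {at(dock), key_at(k4,kitchen), open(d_dock_office), open(d_hall_bay), open(d_kitchen_dock)}

== RESULT ==
["at(dock)", "key_at(k4,kitchen)", "open(d_dock_office)", "open(d_hall_bay)", "open(d_kitchen_dock)"]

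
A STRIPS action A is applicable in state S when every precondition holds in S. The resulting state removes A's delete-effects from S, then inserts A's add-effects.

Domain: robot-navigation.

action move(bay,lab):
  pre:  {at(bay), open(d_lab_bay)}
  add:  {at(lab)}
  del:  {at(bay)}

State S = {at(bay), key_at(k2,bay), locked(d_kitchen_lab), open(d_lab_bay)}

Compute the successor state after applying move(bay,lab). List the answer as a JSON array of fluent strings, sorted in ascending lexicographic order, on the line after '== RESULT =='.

Compute (S \ del) ∪ add:
  pre ⊆ S: {at(bay), open(d_lab_bay)} ⊆ S  — applicable
  S \ del = {key_at(k2,bay), locked(d_kitchen_lab), open(d_lab_bay)}
  ∪ add   = {at(lab), key_at(k2,bay), locked(d_kitchen_lab), open(d_lab_bay)}

== RESULT ==
["at(lab)", "key_at(k2,bay)", "locked(d_kitchen_lab)", "open(d_lab_bay)"]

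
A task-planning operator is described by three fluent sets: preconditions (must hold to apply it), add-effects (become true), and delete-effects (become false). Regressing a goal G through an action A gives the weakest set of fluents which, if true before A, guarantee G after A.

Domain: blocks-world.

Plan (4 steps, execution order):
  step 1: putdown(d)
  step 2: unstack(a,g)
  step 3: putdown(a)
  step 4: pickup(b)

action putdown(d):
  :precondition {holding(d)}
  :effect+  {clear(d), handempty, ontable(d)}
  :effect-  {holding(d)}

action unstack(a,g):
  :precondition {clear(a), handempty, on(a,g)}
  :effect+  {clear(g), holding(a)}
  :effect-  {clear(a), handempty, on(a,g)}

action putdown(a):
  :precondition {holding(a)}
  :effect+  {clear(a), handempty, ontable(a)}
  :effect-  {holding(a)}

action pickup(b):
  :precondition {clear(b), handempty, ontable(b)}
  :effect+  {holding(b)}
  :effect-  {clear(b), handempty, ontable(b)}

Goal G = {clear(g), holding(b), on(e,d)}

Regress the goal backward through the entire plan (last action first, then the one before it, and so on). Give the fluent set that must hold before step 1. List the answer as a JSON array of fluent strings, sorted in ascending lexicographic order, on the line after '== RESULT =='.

Work backward from the goal:
  through step 4 (pickup(b)): drop {holding(b)}, keep {clear(g), on(e,d)}, require {clear(b), handempty, ontable(b)}
    → {clear(b), clear(g), handempty, on(e,d), ontable(b)}
  through step 3 (putdown(a)): drop {handempty}, keep {clear(b), clear(g), on(e,d), ontable(b)}, require {holding(a)}
    → {clear(b), clear(g), holding(a), on(e,d), ontable(b)}
  through step 2 (unstack(a,g)): drop {clear(g), holding(a)}, keep {clear(b), on(e,d), ontable(b)}, require {clear(a), handempty, on(a,g)}
    → {clear(a), clear(b), handempty, on(a,g), on(e,d), ontable(b)}
  through step 1 (putdown(d)): drop {handempty}, keep {clear(a), clear(b), on(a,g), on(e,d), ontable(b)}, require {holding(d)}
    → {clear(a), clear(b), holding(d), on(a,g), on(e,d), ontable(b)}

== RESULT ==
["clear(a)", "clear(b)", "holding(d)", "on(a,g)", "on(e,d)", "ontable(b)"]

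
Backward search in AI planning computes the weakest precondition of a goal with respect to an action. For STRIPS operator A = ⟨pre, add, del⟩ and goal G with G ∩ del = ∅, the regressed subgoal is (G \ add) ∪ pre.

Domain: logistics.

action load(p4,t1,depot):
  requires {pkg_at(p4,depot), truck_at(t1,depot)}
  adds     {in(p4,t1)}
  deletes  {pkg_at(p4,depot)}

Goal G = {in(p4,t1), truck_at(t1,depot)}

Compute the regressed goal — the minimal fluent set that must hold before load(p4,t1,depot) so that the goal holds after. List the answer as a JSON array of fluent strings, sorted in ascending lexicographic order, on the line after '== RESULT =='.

Regress:
  G ∩ del = {}  (empty — regression defined)
  G \ add = {in(p4,t1), truck_at(t1,depot)} \ {in(p4,t1)} = {truck_at(t1,depot)}
  ∪ pre   = {truck_at(t1,depot)} ∪ {pkg_at(p4,depot), truck_at(t1,depot)}
          = {pkg_at(p4,depot), truck_at(t1,depot)}

== RESULT ==
["pkg_at(p4,depot)", "truck_at(t1,depot)"]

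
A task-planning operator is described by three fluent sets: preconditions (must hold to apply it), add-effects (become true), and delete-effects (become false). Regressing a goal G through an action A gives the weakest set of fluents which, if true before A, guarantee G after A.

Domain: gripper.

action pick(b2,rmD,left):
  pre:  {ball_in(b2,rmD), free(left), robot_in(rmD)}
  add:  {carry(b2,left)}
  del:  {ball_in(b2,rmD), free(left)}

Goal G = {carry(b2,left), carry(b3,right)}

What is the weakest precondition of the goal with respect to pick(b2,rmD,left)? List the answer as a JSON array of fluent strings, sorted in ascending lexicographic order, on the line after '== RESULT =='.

Regress:
  G ∩ del = {}  (empty — regression defined)
  G \ add = {carry(b2,left), carry(b3,right)} \ {carry(b2,left)} = {carry(b3,right)}
  ∪ pre   = {carry(b3,right)} ∪ {ball_in(b2,rmD), free(left), robot_in(rmD)}
          = {ball_in(b2,rmD), carry(b3,right), free(left), robot_in(rmD)}

== RESULT ==
["ball_in(b2,rmD)", "carry(b3,right)", "free(left)", "robot_in(rmD)"]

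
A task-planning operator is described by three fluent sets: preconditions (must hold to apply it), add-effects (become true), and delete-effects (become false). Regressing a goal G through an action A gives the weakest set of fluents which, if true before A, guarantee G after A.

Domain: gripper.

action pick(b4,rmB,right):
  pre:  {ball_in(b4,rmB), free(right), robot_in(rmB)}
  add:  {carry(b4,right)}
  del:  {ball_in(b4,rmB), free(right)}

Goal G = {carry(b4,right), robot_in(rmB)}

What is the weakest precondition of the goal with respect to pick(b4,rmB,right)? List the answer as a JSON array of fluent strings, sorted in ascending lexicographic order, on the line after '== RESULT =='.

Compute (G \ add) ∪ pre:
  G ∩ del = {}  (empty — regression defined)
  G \ add = {carry(b4,right), robot_in(rmB)} \ {carry(b4,right)} = {robot_in(rmB)}
  ∪ pre   = {robot_in(rmB)} ∪ {ball_in(b4,rmB), free(right), robot_in(rmB)}
          = {ball_in(b4,rmB), free(right), robot_in(rmB)}

== RESULT ==
["ball_in(b4,rmB)", "free(right)", "robot_in(rmB)"]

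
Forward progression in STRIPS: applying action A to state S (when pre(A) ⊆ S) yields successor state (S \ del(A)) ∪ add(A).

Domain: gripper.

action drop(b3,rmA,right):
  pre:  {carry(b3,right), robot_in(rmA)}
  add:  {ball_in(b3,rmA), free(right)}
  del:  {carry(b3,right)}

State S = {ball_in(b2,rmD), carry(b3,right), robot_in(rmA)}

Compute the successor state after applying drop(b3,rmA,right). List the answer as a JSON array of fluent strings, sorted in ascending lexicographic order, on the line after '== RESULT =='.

Compute (S \ del) ∪ add:
  pre ⊆ S: {carry(b3,right), robot_in(rmA)} ⊆ S  — applicable
  S \ del = {ball_in(b2,rmD), robot_in(rmA)}
  ∪ add   = {ball_in(b2,rmD), ball_in(b3,rmA), free(right), robot_in(rmA)}

== RESULT ==
["ball_in(b2,rmD)", "ball_in(b3,rmA)", "free(right)", "robot_in(rmA)"]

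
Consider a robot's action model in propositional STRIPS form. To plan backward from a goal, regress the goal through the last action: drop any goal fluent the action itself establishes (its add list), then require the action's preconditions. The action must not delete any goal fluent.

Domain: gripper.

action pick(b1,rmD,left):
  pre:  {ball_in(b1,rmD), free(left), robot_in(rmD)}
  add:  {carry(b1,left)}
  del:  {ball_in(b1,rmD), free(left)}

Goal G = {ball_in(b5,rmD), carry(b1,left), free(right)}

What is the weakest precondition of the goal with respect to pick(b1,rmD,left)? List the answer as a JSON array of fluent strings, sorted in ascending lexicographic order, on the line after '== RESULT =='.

Regress:
  G ∩ del = {}  (empty — regression defined)
  G \ add = {ball_in(b5,rmD), carry(b1,left), free(right)} \ {carry(b1,left)} = {ball_in(b5,rmD), free(right)}
  ∪ pre   = {ball_in(b5,rmD), free(right)} ∪ {ball_in(b1,rmD), free(left), robot_in(rmD)}
          = {ball_in(b1,rmD), ball_in(b5,rmD), free(left), free(right), robot_in(rmD)}

== RESULT ==
["ball_in(b1,rmD)", "ball_in(b5,rmD)", "free(left)", "free(right)", "robot_in(rmD)"]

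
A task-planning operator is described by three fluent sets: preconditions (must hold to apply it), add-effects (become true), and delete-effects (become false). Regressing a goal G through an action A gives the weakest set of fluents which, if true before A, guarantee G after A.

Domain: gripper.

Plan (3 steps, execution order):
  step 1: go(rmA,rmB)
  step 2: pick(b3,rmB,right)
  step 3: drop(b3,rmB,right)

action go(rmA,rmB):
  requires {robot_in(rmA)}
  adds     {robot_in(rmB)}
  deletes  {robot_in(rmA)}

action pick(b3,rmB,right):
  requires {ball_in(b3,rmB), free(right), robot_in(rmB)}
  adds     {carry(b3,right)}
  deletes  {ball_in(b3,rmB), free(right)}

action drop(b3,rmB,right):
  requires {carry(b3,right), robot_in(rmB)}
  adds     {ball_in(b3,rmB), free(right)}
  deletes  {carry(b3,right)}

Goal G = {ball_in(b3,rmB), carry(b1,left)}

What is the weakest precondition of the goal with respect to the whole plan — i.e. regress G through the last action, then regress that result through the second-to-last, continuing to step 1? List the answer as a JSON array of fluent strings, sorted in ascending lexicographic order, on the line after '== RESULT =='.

Regress step by step:
  through step 3 (drop(b3,rmB,right)): drop {ball_in(b3,rmB)}, keep {carry(b1,left)}, require {carry(b3,right), robot_in(rmB)}
    → {carry(b1,left), carry(b3,right), robot_in(rmB)}
  through step 2 (pick(b3,rmB,right)): drop {carry(b3,right)}, keep {carry(b1,left), robot_in(rmB)}, require {ball_in(b3,rmB), free(right), robot_in(rmB)}
    → {ball_in(b3,rmB), carry(b1,left), free(right), robot_in(rmB)}
  through step 1 (go(rmA,rmB)): drop {robot_in(rmB)}, keep {ball_in(b3,rmB), carry(b1,left), free(right)}, require {robot_in(rmA)}
    → {ball_in(b3,rmB), carry(b1,left), free(right), robot_in(rmA)}

== RESULT ==
["ball_in(b3,rmB)", "carry(b1,left)", "free(right)", "robot_in(rmA)"]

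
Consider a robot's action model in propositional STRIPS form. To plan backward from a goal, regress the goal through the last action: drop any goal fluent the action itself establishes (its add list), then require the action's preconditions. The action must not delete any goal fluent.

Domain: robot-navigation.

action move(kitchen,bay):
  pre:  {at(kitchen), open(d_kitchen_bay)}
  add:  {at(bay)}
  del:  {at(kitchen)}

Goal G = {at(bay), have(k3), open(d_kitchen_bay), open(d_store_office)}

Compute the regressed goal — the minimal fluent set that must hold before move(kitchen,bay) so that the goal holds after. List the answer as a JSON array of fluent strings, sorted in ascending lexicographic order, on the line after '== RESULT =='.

Regress:
  G ∩ del = {}  (empty — regression defined)
  G \ add = {at(bay), have(k3), open(d_kitchen_bay), open(d_store_office)} \ {at(bay)} = {have(k3), open(d_kitchen_bay), open(d_store_office)}
  ∪ pre   = {have(k3), open(d_kitchen_bay), open(d_store_office)} ∪ {at(kitchen), open(d_kitchen_bay)}
          = {at(kitchen), have(k3), open(d_kitchen_bay), open(d_store_office)}

== RESULT ==
["at(kitchen)", "have(k3)", "open(d_kitchen_bay)", "open(d_store_office)"]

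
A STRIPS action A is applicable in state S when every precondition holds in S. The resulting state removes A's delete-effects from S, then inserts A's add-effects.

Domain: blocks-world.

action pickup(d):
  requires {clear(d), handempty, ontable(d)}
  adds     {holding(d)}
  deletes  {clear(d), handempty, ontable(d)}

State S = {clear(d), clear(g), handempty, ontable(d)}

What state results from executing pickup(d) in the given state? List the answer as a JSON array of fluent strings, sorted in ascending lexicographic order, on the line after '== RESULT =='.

Progress:
  pre ⊆ S: {clear(d), handempty, ontable(d)} ⊆ S  — applicable
  S \ del = {clear(g)}
  ∪ add   = {clear(g), holding(d)}

== RESULT ==
["clear(g)", "holding(d)"]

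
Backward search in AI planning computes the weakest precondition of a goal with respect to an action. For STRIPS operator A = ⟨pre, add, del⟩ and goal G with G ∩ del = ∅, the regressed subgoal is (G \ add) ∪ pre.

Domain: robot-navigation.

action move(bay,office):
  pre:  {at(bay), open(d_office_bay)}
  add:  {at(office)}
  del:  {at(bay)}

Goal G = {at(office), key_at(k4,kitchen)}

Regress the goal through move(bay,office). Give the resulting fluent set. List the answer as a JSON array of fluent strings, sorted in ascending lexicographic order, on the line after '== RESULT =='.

Regress:
  G ∩ del = {}  (empty — regression defined)
  G \ add = {at(office), key_at(k4,kitchen)} \ {at(office)} = {key_at(k4,kitchen)}
  ∪ pre   = {key_at(k4,kitchen)} ∪ {at(bay), open(d_office_bay)}
          = {at(bay), key_at(k4,kitchen), open(d_office_bay)}

== RESULT ==
["at(bay)", "key_at(k4,kitchen)", "open(d_office_bay)"]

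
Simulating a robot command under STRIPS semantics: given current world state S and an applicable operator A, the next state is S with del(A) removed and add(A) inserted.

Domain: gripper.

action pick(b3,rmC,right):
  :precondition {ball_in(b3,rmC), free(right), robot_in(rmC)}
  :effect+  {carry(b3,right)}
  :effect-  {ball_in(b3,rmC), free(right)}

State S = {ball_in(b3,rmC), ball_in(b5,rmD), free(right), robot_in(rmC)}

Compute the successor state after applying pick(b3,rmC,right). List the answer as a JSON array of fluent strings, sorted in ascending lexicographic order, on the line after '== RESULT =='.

Compute (S \ del) ∪ add:
  pre ⊆ S: {ball_in(b3,rmC), free(right), robot_in(rmC)} ⊆ S  — applicable
  S \ del = {ball_in(b5,rmD), robot_in(rmC)}
  ∪ add   = {ball_in(b5,rmD), carry(b3,right), robot_in(rmC)}

== RESULT ==
["ball_in(b5,rmD)", "carry(b3,right)", "robot_in(rmC)"]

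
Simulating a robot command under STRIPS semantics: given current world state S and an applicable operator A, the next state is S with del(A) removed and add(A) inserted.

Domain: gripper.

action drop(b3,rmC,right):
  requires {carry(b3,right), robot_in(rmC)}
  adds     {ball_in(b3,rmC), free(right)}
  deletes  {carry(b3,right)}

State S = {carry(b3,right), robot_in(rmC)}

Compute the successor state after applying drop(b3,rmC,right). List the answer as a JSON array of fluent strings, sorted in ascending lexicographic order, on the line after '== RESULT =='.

Compute (S \ del) ∪ add:
  pre ⊆ S: {carry(b3,right), robot_in(rmC)} ⊆ S  — applicable
  S \ del = {robot_in(rmC)}
  ∪ add   = {ball_in(b3,rmC), free(right), robot_in(rmC)}

== RESULT ==
["ball_in(b3,rmC)", "free(right)", "robot_in(rmC)"]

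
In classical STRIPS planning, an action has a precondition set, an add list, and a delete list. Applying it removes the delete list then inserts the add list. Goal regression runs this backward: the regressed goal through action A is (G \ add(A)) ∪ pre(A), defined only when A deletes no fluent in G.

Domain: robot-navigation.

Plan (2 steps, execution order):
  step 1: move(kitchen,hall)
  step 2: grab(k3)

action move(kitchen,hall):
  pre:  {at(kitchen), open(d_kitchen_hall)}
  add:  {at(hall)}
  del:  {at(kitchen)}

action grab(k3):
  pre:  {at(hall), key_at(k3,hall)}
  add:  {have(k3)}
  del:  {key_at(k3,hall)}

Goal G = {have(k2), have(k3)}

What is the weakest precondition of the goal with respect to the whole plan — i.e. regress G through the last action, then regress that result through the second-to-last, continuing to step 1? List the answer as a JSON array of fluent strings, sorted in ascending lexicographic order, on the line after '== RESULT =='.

Work backward from the goal:
  through step 2 (grab(k3)): drop {have(k3)}, keep {have(k2)}, require {at(hall), key_at(k3,hall)}
    → {at(hall), have(k2), key_at(k3,hall)}
  through step 1 (move(kitchen,hall)): drop {at(hall)}, keep {have(k2), key_at(k3,hall)}, require {at(kitchen), open(d_kitchen_hall)}
    → {at(kitchen), have(k2), key_at(k3,hall), open(d_kitchen_hall)}

== RESULT ==
["at(kitchen)", "have(k2)", "key_at(k3,hall)", "open(d_kitchen_hall)"]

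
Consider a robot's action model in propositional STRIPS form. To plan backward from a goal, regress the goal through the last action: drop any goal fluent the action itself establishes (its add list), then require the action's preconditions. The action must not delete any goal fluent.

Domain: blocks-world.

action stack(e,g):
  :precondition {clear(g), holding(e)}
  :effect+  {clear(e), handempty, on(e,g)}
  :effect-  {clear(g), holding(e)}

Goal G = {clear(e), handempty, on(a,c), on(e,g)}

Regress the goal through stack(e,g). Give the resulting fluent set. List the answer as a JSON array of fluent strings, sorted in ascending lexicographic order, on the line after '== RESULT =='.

Compute (G \ add) ∪ pre:
  G ∩ del = {}  (empty — regression defined)
  G \ add = {clear(e), handempty, on(a,c), on(e,g)} \ {clear(e), handempty, on(e,g)} = {on(a,c)}
  ∪ pre   = {on(a,c)} ∪ {clear(g), holding(e)}
          = {clear(g), holding(e), on(a,c)}

== RESULT ==
["clear(g)", "holding(e)", "on(a,c)"]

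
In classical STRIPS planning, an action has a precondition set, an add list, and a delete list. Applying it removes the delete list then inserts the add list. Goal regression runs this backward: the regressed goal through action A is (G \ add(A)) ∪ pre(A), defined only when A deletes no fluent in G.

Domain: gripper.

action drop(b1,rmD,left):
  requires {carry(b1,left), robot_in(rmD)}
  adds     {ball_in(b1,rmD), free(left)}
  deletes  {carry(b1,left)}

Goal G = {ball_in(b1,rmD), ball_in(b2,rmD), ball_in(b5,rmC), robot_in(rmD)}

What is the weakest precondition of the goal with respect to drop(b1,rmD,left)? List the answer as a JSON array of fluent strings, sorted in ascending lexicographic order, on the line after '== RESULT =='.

Regress:
  G ∩ del = {}  (empty — regression defined)
  G \ add = {ball_in(b1,rmD), ball_in(b2,rmD), ball_in(b5,rmC), robot_in(rmD)} \ {ball_in(b1,rmD), free(left)} = {ball_in(b2,rmD), ball_in(b5,rmC), robot_in(rmD)}
  ∪ pre   = {ball_in(b2,rmD), ball_in(b5,rmC), robot_in(rmD)} ∪ {carry(b1,left), robot_in(rmD)}
          = {ball_in(b2,rmD), ball_in(b5,rmC), carry(b1,left), robot_in(rmD)}

== RESULT ==
["ball_in(b2,rmD)", "ball_in(b5,rmC)", "carry(b1,left)", "robot_in(rmD)"]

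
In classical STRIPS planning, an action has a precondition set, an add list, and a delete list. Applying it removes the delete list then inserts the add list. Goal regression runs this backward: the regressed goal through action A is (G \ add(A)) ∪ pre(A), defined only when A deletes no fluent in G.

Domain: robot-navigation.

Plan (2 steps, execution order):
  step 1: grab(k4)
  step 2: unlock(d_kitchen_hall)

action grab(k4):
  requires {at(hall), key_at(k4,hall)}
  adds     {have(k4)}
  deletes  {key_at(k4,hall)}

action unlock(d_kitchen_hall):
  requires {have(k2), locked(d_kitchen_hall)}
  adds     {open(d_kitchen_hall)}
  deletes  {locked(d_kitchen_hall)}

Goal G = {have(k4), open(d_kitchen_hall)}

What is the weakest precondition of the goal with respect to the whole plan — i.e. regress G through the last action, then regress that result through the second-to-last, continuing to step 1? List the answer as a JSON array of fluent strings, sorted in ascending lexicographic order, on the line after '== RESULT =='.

Work backward from the goal:
  through step 2 (unlock(d_kitchen_hall)): drop {open(d_kitchen_hall)}, keep {have(k4)}, require {have(k2), locked(d_kitchen_hall)}
    → {have(k2), have(k4), locked(d_kitchen_hall)}
  through step 1 (grab(k4)): drop {have(k4)}, keep {have(k2), locked(d_kitchen_hall)}, require {at(hall), key_at(k4,hall)}
    → {at(hall), have(k2), key_at(k4,hall), locked(d_kitchen_hall)}

== RESULT ==
["at(hall)", "have(k2)", "key_at(k4,hall)", "locked(d_kitchen_hall)"]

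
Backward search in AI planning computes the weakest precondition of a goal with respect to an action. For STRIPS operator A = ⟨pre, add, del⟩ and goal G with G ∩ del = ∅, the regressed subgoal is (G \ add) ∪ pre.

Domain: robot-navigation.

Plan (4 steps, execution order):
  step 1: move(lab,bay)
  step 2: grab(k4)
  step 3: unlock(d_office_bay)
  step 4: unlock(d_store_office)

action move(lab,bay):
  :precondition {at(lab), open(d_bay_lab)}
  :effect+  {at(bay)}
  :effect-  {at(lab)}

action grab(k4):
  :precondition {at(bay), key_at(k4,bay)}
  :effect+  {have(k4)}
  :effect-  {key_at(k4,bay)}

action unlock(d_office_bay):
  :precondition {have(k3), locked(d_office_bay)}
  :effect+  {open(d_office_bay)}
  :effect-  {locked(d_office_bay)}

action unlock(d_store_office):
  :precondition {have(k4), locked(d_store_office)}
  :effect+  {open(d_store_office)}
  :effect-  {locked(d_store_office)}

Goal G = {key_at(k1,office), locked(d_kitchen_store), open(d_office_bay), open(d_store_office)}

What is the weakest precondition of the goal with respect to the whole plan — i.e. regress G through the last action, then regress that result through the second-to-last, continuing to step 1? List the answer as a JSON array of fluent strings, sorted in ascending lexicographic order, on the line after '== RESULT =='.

Work backward from the goal:
  through step 4 (unlock(d_store_office)): drop {open(d_store_office)}, keep {key_at(k1,office), locked(d_kitchen_store), open(d_office_bay)}, require {have(k4), locked(d_store_office)}
    → {have(k4), key_at(k1,office), locked(d_kitchen_store), locked(d_store_office), open(d_office_bay)}
  through step 3 (unlock(d_office_bay)): drop {open(d_office_bay)}, keep {have(k4), key_at(k1,office), locked(d_kitchen_store), locked(d_store_office)}, require {have(k3), locked(d_office_bay)}
    → {have(k3), have(k4), key_at(k1,office), locked(d_kitchen_store), locked(d_office_bay), locked(d_store_office)}
  through step 2 (grab(k4)): drop {have(k4)}, keep {have(k3), key_at(k1,office), locked(d_kitchen_store), locked(d_office_bay), locked(d_store_office)}, require {at(bay), key_at(k4,bay)}
    → {at(bay), have(k3), key_at(k1,office), key_at(k4,bay), locked(d_kitchen_store), locked(d_office_bay), locked(d_store_office)}
  through step 1 (move(lab,bay)): drop {at(bay)}, keep {have(k3), key_at(k1,office), key_at(k4,bay), locked(d_kitchen_store), locked(d_office_bay), locked(d_store_office)}, require {at(lab), open(d_bay_lab)}
    → {at(lab), have(k3), key_at(k1,office), key_at(k4,bay), locked(d_kitchen_store), locked(d_office_bay), locked(d_store_office), open(d_bay_lab)}

== RESULT ==
["at(lab)", "have(k3)", "key_at(k1,office)", "key_at(k4,bay)", "locked(d_kitchen_store)", "locked(d_office_bay)", "locked(d_store_office)", "open(d_bay_lab)"]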